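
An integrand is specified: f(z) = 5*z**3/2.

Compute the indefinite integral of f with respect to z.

F(z) = 5*z**4/8 + C

Whatever form F(z) takes, F'(z) = f(z) is non-negotiable.
Check: d/dz[5*z**4/8] = 5*z**3/2 = f(z).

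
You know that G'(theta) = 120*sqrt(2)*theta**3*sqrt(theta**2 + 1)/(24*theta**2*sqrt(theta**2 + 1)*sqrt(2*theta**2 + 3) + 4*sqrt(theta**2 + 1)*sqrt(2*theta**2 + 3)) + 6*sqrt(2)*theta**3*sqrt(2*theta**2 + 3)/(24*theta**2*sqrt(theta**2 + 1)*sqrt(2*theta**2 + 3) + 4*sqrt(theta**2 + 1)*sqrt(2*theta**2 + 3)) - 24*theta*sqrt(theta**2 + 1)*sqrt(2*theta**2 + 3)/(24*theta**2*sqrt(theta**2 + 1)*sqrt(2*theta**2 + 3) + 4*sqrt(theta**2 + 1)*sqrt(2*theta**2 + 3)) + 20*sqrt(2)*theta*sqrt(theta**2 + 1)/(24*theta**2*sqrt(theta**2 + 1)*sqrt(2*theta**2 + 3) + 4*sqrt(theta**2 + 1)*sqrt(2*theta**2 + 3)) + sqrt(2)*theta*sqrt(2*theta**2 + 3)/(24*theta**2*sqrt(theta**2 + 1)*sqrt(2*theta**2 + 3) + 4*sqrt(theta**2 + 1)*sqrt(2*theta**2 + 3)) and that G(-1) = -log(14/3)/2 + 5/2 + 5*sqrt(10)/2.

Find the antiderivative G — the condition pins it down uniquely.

G(theta) = sqrt(2)*(sqrt(theta**2 + 1) + 10*sqrt(2*theta**2 + 3) - sqrt(2)*log(2*theta**2 + 1/3) - sqrt(2)*log(2) + 4*sqrt(2))/4

Integrate term by term and add the pieces.
A general antiderivative is sqrt(theta**2/2 + 1/2)/2 + 5*sqrt(theta**2 + 3/2) - log(4*theta**2 + 2/3)/2 + C.
The condition gives C = -log(14/3)/2 + 5/2 + 5*sqrt(10)/2 - (-log(14/3)/2 + 1/2 + 5*sqrt(10)/2) = 2.
So G(theta) = sqrt(2)*(sqrt(theta**2 + 1) + 10*sqrt(2*theta**2 + 3) - sqrt(2)*log(2*theta**2 + 1/3) - sqrt(2)*log(2) + 4*sqrt(2))/4.
Check: d/dtheta[sqrt(2)*(sqrt(theta**2 + 1) + 10*sqrt(2*theta**2 + 3) - sqrt(2)*log(2*theta**2 + 1/3) - sqrt(2)*log(2) + 4*sqrt(2))/4] = (120*sqrt(2)*theta**3*sqrt(theta**2 + 1) + 6*sqrt(2)*theta**3*sqrt(2*theta**2 + 3) - 24*theta*sqrt(theta**2 + 1)*sqrt(2*theta**2 + 3) + 20*sqrt(2)*theta*sqrt(theta**2 + 1) + sqrt(2)*theta*sqrt(2*theta**2 + 3))/(24*theta**2*sqrt(theta**2 + 1)*sqrt(2*theta**2 + 3) + 4*sqrt(theta**2 + 1)*sqrt(2*theta**2 + 3)), which equals G'(theta).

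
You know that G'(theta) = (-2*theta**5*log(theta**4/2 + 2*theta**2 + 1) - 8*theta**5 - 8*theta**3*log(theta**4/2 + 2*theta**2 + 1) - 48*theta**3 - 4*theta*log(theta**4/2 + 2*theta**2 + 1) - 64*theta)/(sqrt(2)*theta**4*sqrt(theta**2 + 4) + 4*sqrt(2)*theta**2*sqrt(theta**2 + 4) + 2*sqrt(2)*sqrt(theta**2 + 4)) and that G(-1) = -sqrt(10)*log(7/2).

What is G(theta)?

Recognize the product-rule pattern: G'(theta) = u'v + uv' with u = -2*sqrt(theta**2/2 + 2), v = log(theta**4/2 + 2*theta**2 + 1), so integration by parts undoes it.
A general antiderivative is -2*sqrt(theta**2/2 + 2)*log(theta**4/2 + 2*theta**2 + 1) + C.
The condition gives C = -sqrt(10)*log(7/2) - (-sqrt(10)*log(7/2)) = 0.
So G(theta) = -sqrt(2)*sqrt(theta**2 + 4)*log(theta**4/2 + 2*theta**2 + 1).
Check: d/dtheta[-sqrt(2)*sqrt(theta**2 + 4)*log(theta**4/2 + 2*theta**2 + 1)] = (-sqrt(2)*theta**5*log(theta**4/2 + 2*theta**2 + 1) - 4*sqrt(2)*theta**5 - 4*sqrt(2)*theta**3*log(theta**4/2 + 2*theta**2 + 1) - 24*sqrt(2)*theta**3 - 2*sqrt(2)*theta*log(theta**4/2 + 2*theta**2 + 1) - 32*sqrt(2)*theta)/(theta**4*sqrt(theta**2 + 4) + 4*theta**2*sqrt(theta**2 + 4) + 2*sqrt(theta**2 + 4)), which equals G'(theta).

G(theta) = -sqrt(2)*sqrt(theta**2 + 4)*log(theta**4/2 + 2*theta**2 + 1)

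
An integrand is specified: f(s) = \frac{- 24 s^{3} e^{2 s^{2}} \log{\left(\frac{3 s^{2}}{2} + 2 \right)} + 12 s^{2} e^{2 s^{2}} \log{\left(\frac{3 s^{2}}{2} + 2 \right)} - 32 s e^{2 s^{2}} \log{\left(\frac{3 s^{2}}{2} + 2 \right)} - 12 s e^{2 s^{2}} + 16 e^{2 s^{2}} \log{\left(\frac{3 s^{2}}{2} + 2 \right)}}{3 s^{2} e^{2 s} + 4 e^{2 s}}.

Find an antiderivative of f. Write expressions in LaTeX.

f has the shape u'v + uv' for u = - 2 e^{2 s^{2} - 2 s} and v = \log{\left(\frac{3 s^{2}}{2} + 2 \right)} — it is the derivative of the product u*v.
Check: d/ds[- 2 e^{- 2 s} e^{2 s^{2}} \log{\left(\frac{3 s^{2}}{2} + 2 \right)}] = \frac{- 24 s^{3} e^{2 s^{2}} \log{\left(\frac{3 s^{2}}{2} + 2 \right)} + 12 s^{2} e^{2 s^{2}} \log{\left(\frac{3 s^{2}}{2} + 2 \right)} - 32 s e^{2 s^{2}} \log{\left(\frac{3 s^{2}}{2} + 2 \right)} - 12 s e^{2 s^{2}} + 16 e^{2 s^{2}} \log{\left(\frac{3 s^{2}}{2} + 2 \right)}}{3 s^{2} e^{2 s} + 4 e^{2 s}} = f(s).

An antiderivative is F(s) = - 2 e^{- 2 s} e^{2 s^{2}} \log{\left(\frac{3 s^{2}}{2} + 2 \right)}.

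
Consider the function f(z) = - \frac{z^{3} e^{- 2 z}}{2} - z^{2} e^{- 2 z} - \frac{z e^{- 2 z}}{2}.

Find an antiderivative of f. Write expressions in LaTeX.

An antiderivative is F(z) = \frac{z^{3} e^{- 2 z}}{4} + \frac{7 z^{2} e^{- 2 z}}{8} + \frac{9 z e^{- 2 z}}{8} + \frac{9 e^{- 2 z}}{16}.

f has the shape u'v + uv' for u = \frac{z^{3}}{4} + \frac{7 z^{2}}{8} + \frac{9 z}{8} + \frac{9}{16} and v = e^{- 2 z} — it is the derivative of the product u*v.
Check: d/dz[\frac{z^{3} e^{- 2 z}}{4} + \frac{7 z^{2} e^{- 2 z}}{8} + \frac{9 z e^{- 2 z}}{8} + \frac{9 e^{- 2 z}}{16}] = \frac{\left(- z^{3} - 2 z^{2} - z\right) e^{- 2 z}}{2}, which equals f(z).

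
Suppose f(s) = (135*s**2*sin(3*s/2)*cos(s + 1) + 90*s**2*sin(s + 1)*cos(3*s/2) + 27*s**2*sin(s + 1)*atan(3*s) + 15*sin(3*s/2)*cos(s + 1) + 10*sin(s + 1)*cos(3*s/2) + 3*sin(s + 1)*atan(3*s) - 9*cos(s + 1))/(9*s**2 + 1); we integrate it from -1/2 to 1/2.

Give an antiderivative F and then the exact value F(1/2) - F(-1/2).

Antiderivative: F(s) = -10*cos(3*s/2)*cos(s + 1) - 3*cos(s + 1)*atan(3*s); value = -3*cos(1/2)*atan(3/2) - 10*cos(3/4)*cos(3/2) - 3*cos(3/2)*atan(3/2) + 10*cos(1/2)*cos(3/4)

f has the shape u'v + uv' for u = -10*cos(3*s/2) - 3*atan(3*s) and v = cos(s + 1) — it is the derivative of the product u*v.
F(s) = -10*cos(3*s/2)*cos(s + 1) - 3*cos(s + 1)*atan(3*s) is an antiderivative of f.
Check: d/ds[-10*cos(3*s/2)*cos(s + 1) - 3*cos(s + 1)*atan(3*s)] = (135*s**2*sin(3*s/2)*cos(s + 1) + 90*s**2*sin(s + 1)*cos(3*s/2) + 27*s**2*sin(s + 1)*atan(3*s) + 15*sin(3*s/2)*cos(s + 1) + 10*sin(s + 1)*cos(3*s/2) + 3*sin(s + 1)*atan(3*s) - 9*cos(s + 1))/(9*s**2 + 1) = f(s).
F(1/2) = -10*cos(3/4)*cos(3/2) - 3*cos(3/2)*atan(3/2); F(-1/2) = -10*cos(1/2)*cos(3/4) + 3*cos(1/2)*atan(3/2).
Integral = F(1/2) - F(-1/2) = -3*cos(1/2)*atan(3/2) - 10*cos(3/4)*cos(3/2) - 3*cos(3/2)*atan(3/2) + 10*cos(1/2)*cos(3/4).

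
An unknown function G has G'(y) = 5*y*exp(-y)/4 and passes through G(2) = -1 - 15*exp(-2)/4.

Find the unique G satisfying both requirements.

G(y) = -(5*y + 4*exp(y) + 5)*exp(-y)/4

Recognize the product-rule pattern: G'(y) = u'v + uv' with u = -5*y/4 - 5/4, v = exp(-y), so integration by parts undoes it.
A general antiderivative is (-5*y - 5)*exp(-y)/4 + C.
The condition gives C = -1 - 15*exp(-2)/4 - (-15*exp(-2)/4) = -1.
So G(y) = -(5*y + 4*exp(y) + 5)*exp(-y)/4.
Check: d/dy[-(5*y + 4*exp(y) + 5)*exp(-y)/4] = 5*y*exp(-y)/4 = G'(y).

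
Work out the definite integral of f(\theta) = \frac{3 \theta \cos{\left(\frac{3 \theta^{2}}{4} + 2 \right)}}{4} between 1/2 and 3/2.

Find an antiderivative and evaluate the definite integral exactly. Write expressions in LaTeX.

The substitution u = \frac{3 \theta^{2}}{4} + 2 works: f is exactly (dF/du)*(du/d\theta) for that inner function.
F(\theta) = \frac{\sin{\left(\frac{3 \theta^{2}}{4} + 2 \right)}}{2} is an antiderivative of f.
Check: d/d\theta[\frac{\sin{\left(\frac{3 \theta^{2}}{4} + 2 \right)}}{2}] = \frac{3 \theta \cos{\left(\frac{3 \theta^{2}}{4} + 2 \right)}}{4} = f(\theta).
F(3/2) = \frac{\sin{\left(\frac{59}{16} \right)}}{2}; F(1/2) = \frac{\sin{\left(\frac{35}{16} \right)}}{2}.
Integral = F(3/2) - F(1/2) = - \frac{\sin{\left(\frac{35}{16} \right)}}{2} + \frac{\sin{\left(\frac{59}{16} \right)}}{2}.

Antiderivative: F(\theta) = \frac{\sin{\left(\frac{3 \theta^{2}}{4} + 2 \right)}}{2}; value = - \frac{\sin{\left(\frac{35}{16} \right)}}{2} + \frac{\sin{\left(\frac{59}{16} \right)}}{2}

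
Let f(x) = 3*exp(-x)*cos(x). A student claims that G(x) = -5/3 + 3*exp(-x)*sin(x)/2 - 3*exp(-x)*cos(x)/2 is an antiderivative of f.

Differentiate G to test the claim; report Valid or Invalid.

d/dx[G] = 3*exp(-x)*cos(x)
This equals f(x) exactly, so the claim holds.

Valid - differentiating G returns exactly f.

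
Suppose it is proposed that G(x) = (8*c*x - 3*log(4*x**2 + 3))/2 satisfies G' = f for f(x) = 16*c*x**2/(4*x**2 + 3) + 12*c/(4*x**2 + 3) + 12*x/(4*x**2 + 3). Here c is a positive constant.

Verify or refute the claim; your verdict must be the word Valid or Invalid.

Invalid: d/dx[G] - f = -24*x/(4*x**2 + 3), which is not 0.

d/dx[G] = (16*c*x**2 + 12*c - 12*x)/(4*x**2 + 3)
d/dx[G] - f(x) = -24*x/(4*x**2 + 3) != 0.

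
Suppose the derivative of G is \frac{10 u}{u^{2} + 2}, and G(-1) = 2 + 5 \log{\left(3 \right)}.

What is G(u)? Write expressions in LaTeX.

G'(u) matches the chain-rule pattern g'(h)*h' with inner function h(u) = u^{2} + 2; substituting w = h(u) collapses the integral.
A general antiderivative is 5 \log{\left(u^{2} + 2 \right)} + C.
The condition gives C = 2 + 5 \log{\left(3 \right)} - (5 \log{\left(3 \right)}) = 2.
So G(u) = 5 \log{\left(u^{2} + 2 \right)} + 2.
Check: d/du[5 \log{\left(u^{2} + 2 \right)} + 2] = \frac{10 u}{u^{2} + 2} = G'(u).

G(u) = 5 \log{\left(u^{2} + 2 \right)} + 2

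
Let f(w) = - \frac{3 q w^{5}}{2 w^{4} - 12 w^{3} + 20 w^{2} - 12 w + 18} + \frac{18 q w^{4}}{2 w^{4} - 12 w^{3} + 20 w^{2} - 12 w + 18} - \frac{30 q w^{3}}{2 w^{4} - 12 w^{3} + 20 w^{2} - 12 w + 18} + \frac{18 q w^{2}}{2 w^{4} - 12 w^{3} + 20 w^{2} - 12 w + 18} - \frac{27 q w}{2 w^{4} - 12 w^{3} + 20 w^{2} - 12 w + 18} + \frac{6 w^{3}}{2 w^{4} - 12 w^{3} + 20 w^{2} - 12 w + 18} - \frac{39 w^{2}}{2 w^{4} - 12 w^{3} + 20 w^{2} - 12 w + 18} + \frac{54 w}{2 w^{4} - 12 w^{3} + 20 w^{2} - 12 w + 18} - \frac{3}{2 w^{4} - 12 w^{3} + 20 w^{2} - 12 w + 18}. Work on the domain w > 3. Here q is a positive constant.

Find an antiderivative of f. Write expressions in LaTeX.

Integrate term by term and add the pieces.
Check: d/dw[- \frac{3 q w^{2}}{4} + \frac{3 \log{\left(2 w^{2} + 2 \right)}}{2} + \frac{3}{2 w - 6}] = \frac{- 3 q w^{5} + 18 q w^{4} - 30 q w^{3} + 18 q w^{2} - 27 q w + 6 w^{3} - 39 w^{2} + 54 w - 3}{2 w^{4} - 12 w^{3} + 20 w^{2} - 12 w + 18}, which equals f(w).

An antiderivative is F(w) = - \frac{3 q w^{2}}{4} + \frac{3 \log{\left(2 w^{2} + 2 \right)}}{2} + \frac{3}{2 w - 6}.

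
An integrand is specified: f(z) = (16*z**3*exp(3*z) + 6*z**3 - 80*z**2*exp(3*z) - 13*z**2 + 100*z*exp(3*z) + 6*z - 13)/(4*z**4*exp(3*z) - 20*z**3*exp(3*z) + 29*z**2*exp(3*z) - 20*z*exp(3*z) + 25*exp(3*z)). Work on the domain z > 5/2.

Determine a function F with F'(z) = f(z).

Since d/dz undoes antidifferentiation here, F'(z) = f(z) is required of F(z).
Check: d/dz[2*log(2*z**2 + 2) - exp(-3*z)/(2*z - 5)] = (16*z**3*exp(3*z) + 6*z**3 - 80*z**2*exp(3*z) - 13*z**2 + 100*z*exp(3*z) + 6*z - 13)/(4*z**4*exp(3*z) - 20*z**3*exp(3*z) + 29*z**2*exp(3*z) - 20*z*exp(3*z) + 25*exp(3*z)) = f(z).

An antiderivative is F(z) = 2*log(2*z**2 + 2) - exp(-3*z)/(2*z - 5).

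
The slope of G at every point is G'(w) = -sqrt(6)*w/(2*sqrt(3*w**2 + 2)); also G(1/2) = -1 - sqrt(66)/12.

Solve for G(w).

G'(w) matches the chain-rule pattern g'(h)*h' with inner function h(w) = w**2/2 + 1/3; substituting u = h(w) collapses the integral.
A general antiderivative is -sqrt(w**2/2 + 1/3) + C.
The condition gives C = -1 - sqrt(66)/12 - (-sqrt(66)/12) = -1.
So G(w) = -sqrt(6)*sqrt(3*w**2 + 2)/6 - 1.
Check: d/dw[-sqrt(6)*sqrt(3*w**2 + 2)/6 - 1] = -sqrt(6)*w/(2*sqrt(3*w**2 + 2)) = G'(w).

G(w) = -sqrt(6)*sqrt(3*w**2 + 2)/6 - 1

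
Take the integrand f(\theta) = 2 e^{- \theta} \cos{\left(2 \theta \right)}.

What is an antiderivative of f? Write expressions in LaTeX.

Since d/d\theta undoes antidifferentiation here, F'(\theta) = f(\theta) is required of F(\theta).
Check: d/d\theta[\frac{\left(4 \sin{\left(2 \theta \right)} - 2 \cos{\left(2 \theta \right)}\right) e^{- \theta}}{5}] = 2 e^{- \theta} \cos{\left(2 \theta \right)} = f(\theta).

An antiderivative is F(\theta) = \frac{\left(4 \sin{\left(2 \theta \right)} - 2 \cos{\left(2 \theta \right)}\right) e^{- \theta}}{5}.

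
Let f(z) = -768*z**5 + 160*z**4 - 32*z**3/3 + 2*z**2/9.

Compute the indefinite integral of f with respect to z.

The substitution u = -4*z**2 + z/3 works: f is exactly (dF/du)*(du/dz) for that inner function.
Check: d/dz[-128*z**6 + 32*z**5 - 8*z**4/3 + 2*z**3/27] = -768*z**5 + 160*z**4 - 32*z**3/3 + 2*z**2/9 = f(z).

F(z) = -128*z**6 + 32*z**5 - 8*z**4/3 + 2*z**3/27 + C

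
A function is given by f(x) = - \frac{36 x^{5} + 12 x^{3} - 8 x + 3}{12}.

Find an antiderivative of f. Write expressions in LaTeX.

An antiderivative is F(x) = - \frac{x^{6}}{2} - \frac{x^{4}}{4} + \frac{x^{2}}{3} - \frac{x}{4}.

Any candidate F(x) must reproduce f(x) exactly when differentiated.
Check: d/dx[- \frac{x^{6}}{2} - \frac{x^{4}}{4} + \frac{x^{2}}{3} - \frac{x}{4}] = - 3 x^{5} - x^{3} + \frac{2 x}{3} - \frac{1}{4}, which equals f(x).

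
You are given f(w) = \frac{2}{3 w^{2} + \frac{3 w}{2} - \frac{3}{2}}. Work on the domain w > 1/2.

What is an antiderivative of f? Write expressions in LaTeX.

An antiderivative is F(w) = \frac{4 \left(\log{\left(w - \frac{1}{2} \right)} - \log{\left(w + 1 \right)}\right)}{9}.

Factor the denominator (3 \left(w + 1\right) \left(2 w - 1\right)) and decompose: f = \frac{8}{9 \left(2 w - 1\right)} - \frac{4}{9 \left(w + 1\right)}; each piece integrates to a log, atan, or power term.
Check: d/dw[\frac{4 \left(\log{\left(w - \frac{1}{2} \right)} - \log{\left(w + 1 \right)}\right)}{9}] = \frac{4}{6 w^{2} + 3 w - 3}, which equals f(w).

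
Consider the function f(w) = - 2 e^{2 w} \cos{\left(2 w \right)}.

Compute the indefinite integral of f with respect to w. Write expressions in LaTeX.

An antiderivative F(w) passes only if d/dw[F] lands on f(w) exactly.
Check: d/dw[- \frac{e^{2 w} \sin{\left(2 w \right)}}{2} - \frac{e^{2 w} \cos{\left(2 w \right)}}{2}] = - 2 e^{2 w} \cos{\left(2 w \right)} = f(w).

F(w) = - \frac{e^{2 w} \sin{\left(2 w \right)}}{2} - \frac{e^{2 w} \cos{\left(2 w \right)}}{2} + C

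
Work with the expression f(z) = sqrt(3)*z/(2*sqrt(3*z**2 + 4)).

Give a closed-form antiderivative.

An antiderivative is F(z) = sqrt(z**2 + 4/3)/2.

The substitution u = z**2 + 4/3 works: f is exactly (dF/du)*(du/dz) for that inner function.
Check: d/dz[sqrt(z**2 + 4/3)/2] = sqrt(3)*z/(2*sqrt(3*z**2 + 4)) = f(z).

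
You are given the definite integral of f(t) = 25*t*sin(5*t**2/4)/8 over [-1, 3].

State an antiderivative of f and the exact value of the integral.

f matches the chain-rule pattern g'(h)*h' with inner function h(t) = 5*t**2/4; substituting u = h(t) collapses the integral.
F(t) = -5*cos(5*t**2/4)/4 is an antiderivative of f.
Check: d/dt[-5*cos(5*t**2/4)/4] = 25*t*sin(5*t**2/4)/8 = f(t).
F(3) = -5*cos(45/4)/4; F(-1) = -5*cos(5/4)/4.
Integral = F(3) - F(-1) = -5*cos(45/4)/4 + 5*cos(5/4)/4.

Antiderivative: F(t) = -5*cos(5*t**2/4)/4; value = -5*cos(45/4)/4 + 5*cos(5/4)/4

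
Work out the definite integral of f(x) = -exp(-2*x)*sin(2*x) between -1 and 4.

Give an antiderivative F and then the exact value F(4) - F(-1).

Antiderivative: F(x) = (sin(2*x) + cos(2*x))*exp(-2*x)/4; value = exp(-8)*cos(8)/4 + exp(-8)*sin(8)/4 - exp(2)*cos(2)/4 + exp(2)*sin(2)/4

A first test for any F(x): its x-derivative must equal f(x) identically.
F(x) = (sin(2*x) + cos(2*x))*exp(-2*x)/4 is an antiderivative of f.
Check: d/dx[(sin(2*x) + cos(2*x))*exp(-2*x)/4] = -exp(-2*x)*sin(2*x) = f(x).
F(4) = exp(-8)*cos(8)/4 + exp(-8)*sin(8)/4; F(-1) = -exp(2)*sin(2)/4 + exp(2)*cos(2)/4.
Integral = F(4) - F(-1) = exp(-8)*cos(8)/4 + exp(-8)*sin(8)/4 - exp(2)*cos(2)/4 + exp(2)*sin(2)/4.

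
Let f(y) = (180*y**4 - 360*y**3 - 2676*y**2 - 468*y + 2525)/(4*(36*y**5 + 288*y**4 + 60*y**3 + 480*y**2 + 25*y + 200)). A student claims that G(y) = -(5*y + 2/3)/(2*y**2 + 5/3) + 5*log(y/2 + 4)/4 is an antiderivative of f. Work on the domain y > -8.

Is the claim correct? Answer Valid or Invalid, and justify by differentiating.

Invalid: d/dy[G] - f = (180*y**2 + 48*y - 150)/(36*y**4 + 60*y**2 + 25), which is not 0.

d/dy[G] = (180*y**4 + 360*y**3 + 3276*y**2 + 468*y - 2275)/(144*y**5 + 1152*y**4 + 240*y**3 + 1920*y**2 + 100*y + 800)
d/dy[G] - f(y) = (180*y**2 + 48*y - 150)/(36*y**4 + 60*y**2 + 25) != 0.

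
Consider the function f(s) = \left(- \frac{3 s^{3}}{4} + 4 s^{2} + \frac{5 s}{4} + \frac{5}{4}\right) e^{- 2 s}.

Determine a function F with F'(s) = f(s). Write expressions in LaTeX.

Recognize the product-rule pattern: f = u'v + uv' with u = \frac{3 s^{3}}{8} - \frac{23 s^{2}}{16} - \frac{33 s}{16} - \frac{53}{32}, v = e^{- 2 s}, so integration by parts undoes it.
Check: d/ds[\frac{3 s^{3} e^{- 2 s}}{8} - \frac{23 s^{2} e^{- 2 s}}{16} - \frac{33 s e^{- 2 s}}{16} - \frac{53 e^{- 2 s}}{32}] = \frac{\left(- 3 s^{3} + 16 s^{2} + 5 s + 5\right) e^{- 2 s}}{4}, which equals f(s).

An antiderivative is F(s) = \frac{3 s^{3} e^{- 2 s}}{8} - \frac{23 s^{2} e^{- 2 s}}{16} - \frac{33 s e^{- 2 s}}{16} - \frac{53 e^{- 2 s}}{32}.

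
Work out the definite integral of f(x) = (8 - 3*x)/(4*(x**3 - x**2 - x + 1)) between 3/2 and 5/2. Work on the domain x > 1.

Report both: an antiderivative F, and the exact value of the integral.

Antiderivative: F(x) = (-11*(x - 1)*log(x - 1) + 11*(x - 1)*log(x + 1) - 10)/(16*(x - 1)); value = -11*log(5/2)/16 - 11*log(2)/16 - 11*log(3/2)/16 + 5/6 + 11*log(7/2)/16

Factor the denominator (4*(x - 1)**2*(x + 1)) and decompose: f = 11/(16*(x + 1)) - 11/(16*(x - 1)) + 5/(8*(x - 1)**2); each piece integrates to a log, atan, or power term.
F(x) = (-11*(x - 1)*log(x - 1) + 11*(x - 1)*log(x + 1) - 10)/(16*(x - 1)) is an antiderivative of f.
Check: d/dx[(-11*(x - 1)*log(x - 1) + 11*(x - 1)*log(x + 1) - 10)/(16*(x - 1))] = (8 - 3*x)/(4*x**3 - 4*x**2 - 4*x + 4), which equals f(x).
F(5/2) = -5/12 - 11*log(3/2)/16 + 11*log(7/2)/16; F(3/2) = -5/4 + 11*log(2)/16 + 11*log(5/2)/16.
Integral = F(5/2) - F(3/2) = -11*log(5/2)/16 - 11*log(2)/16 - 11*log(3/2)/16 + 5/6 + 11*log(7/2)/16.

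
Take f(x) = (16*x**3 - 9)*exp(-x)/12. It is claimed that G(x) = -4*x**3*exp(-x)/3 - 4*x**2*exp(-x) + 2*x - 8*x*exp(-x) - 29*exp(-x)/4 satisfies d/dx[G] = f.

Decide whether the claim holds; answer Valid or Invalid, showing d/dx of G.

Invalid: d/dx[G] - f = 2, which is not 0.

d/dx[G] = (16*x**3 + 24*exp(x) - 9)*exp(-x)/12
d/dx[G] - f(x) = 2 != 0.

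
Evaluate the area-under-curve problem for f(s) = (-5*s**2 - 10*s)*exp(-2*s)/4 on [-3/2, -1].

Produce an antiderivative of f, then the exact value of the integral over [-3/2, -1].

Recognize the product-rule pattern: f = u'v + uv' with u = 5*s**2/8 + 15*s/8 + 15/16, v = exp(-2*s), so integration by parts undoes it.
F(s) = (10*s**2 + 30*s + 15)*exp(-2*s)/16 is an antiderivative of f.
Check: d/ds[(10*s**2 + 30*s + 15)*exp(-2*s)/16] = (-5*s**2 - 10*s)*exp(-2*s)/4 = f(s).
F(-1) = -5*exp(2)/16; F(-3/2) = -15*exp(3)/32.
Integral = F(-1) - F(-3/2) = -5*exp(2)/16 + 15*exp(3)/32.

Antiderivative: F(s) = (10*s**2 + 30*s + 15)*exp(-2*s)/16; value = -5*exp(2)/16 + 15*exp(3)/32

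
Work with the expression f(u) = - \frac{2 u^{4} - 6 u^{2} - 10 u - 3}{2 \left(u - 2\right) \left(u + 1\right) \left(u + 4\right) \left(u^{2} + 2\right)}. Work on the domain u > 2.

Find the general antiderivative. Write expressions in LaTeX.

F(u) = \frac{5 \log{\left(u - 2 \right)}}{72} + \frac{\log{\left(u + 1 \right)}}{18} - \frac{151 \log{\left(u + 4 \right)}}{216} - \frac{23 \log{\left(u^{2} + 2 \right)}}{108} + \frac{13 \sqrt{2} \operatorname{atan}{\left(\frac{\sqrt{2} u}{2} \right)}}{216} + C

The denominator factors as 2 \left(u - 2\right) \left(u + 1\right) \left(u + 4\right) \left(u^{2} + 2\right); partial fractions split f into directly integrable pieces: - \frac{46 u - 13}{108 \left(u^{2} + 2\right)} - \frac{151}{216 \left(u + 4\right)} + \frac{1}{18 \left(u + 1\right)} + \frac{5}{72 \left(u - 2\right)}.
Check: d/du[\frac{5 \log{\left(u - 2 \right)}}{72} + \frac{\log{\left(u + 1 \right)}}{18} - \frac{151 \log{\left(u + 4 \right)}}{216} - \frac{23 \log{\left(u^{2} + 2 \right)}}{108} + \frac{13 \sqrt{2} \operatorname{atan}{\left(\frac{\sqrt{2} u}{2} \right)}}{216}] = \frac{- 2 u^{4} + 6 u^{2} + 10 u + 3}{2 u^{5} + 6 u^{4} - 8 u^{3} - 4 u^{2} - 24 u - 32}, which equals f(u).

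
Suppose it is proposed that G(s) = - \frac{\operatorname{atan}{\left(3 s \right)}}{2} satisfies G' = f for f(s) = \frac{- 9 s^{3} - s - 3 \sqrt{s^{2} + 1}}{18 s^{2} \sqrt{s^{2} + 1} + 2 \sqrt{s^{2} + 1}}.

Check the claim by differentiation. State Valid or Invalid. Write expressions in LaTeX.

Invalid: d/ds[G] - f = \frac{s}{2 \sqrt{s^{2} + 1}}, which is not 0.

d/ds[G] = - \frac{3}{18 s^{2} + 2}
d/ds[G] - f(s) = \frac{s}{2 \sqrt{s^{2} + 1}} != 0.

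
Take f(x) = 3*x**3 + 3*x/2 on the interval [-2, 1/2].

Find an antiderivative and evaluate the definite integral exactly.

The integrand splits into summands that can be handled one at a time.
F(x) = 3*x**4/4 + 3*x**2/4 is an antiderivative of f.
Check: d/dx[3*x**4/4 + 3*x**2/4] = 3*x**3 + 3*x/2 = f(x).
F(1/2) = 15/64; F(-2) = 15.
Integral = F(1/2) - F(-2) = -945/64.

Antiderivative: F(x) = 3*x**4/4 + 3*x**2/4; value = -945/64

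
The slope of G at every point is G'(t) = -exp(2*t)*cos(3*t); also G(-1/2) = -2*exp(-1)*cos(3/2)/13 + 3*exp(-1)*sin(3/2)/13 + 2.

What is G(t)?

G(t) = -3*exp(2*t)*sin(3*t)/13 - 2*exp(2*t)*cos(3*t)/13 + 2

The proposed G(t) is checked by its d/dt: the result must match the given G'(t).
A general antiderivative is -3*exp(2*t)*sin(3*t)/13 - 2*exp(2*t)*cos(3*t)/13 + C.
The condition gives C = -2*exp(-1)*cos(3/2)/13 + 3*exp(-1)*sin(3/2)/13 + 2 - (-2*exp(-1)*cos(3/2)/13 + 3*exp(-1)*sin(3/2)/13) = 2.
So G(t) = -3*exp(2*t)*sin(3*t)/13 - 2*exp(2*t)*cos(3*t)/13 + 2.
Check: d/dt[-3*exp(2*t)*sin(3*t)/13 - 2*exp(2*t)*cos(3*t)/13 + 2] = -exp(2*t)*cos(3*t) = G'(t).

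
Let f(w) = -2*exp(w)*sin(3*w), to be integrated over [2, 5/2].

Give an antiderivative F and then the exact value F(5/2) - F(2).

Antiderivative: F(w) = -exp(w)*sin(3*w)/5 + 3*exp(w)*cos(3*w)/5; value = -3*exp(2)*cos(6)/5 - exp(5/2)*sin(15/2)/5 + exp(2)*sin(6)/5 + 3*exp(5/2)*cos(15/2)/5

Any candidate F(w) must reproduce f(w) exactly when differentiated.
F(w) = -exp(w)*sin(3*w)/5 + 3*exp(w)*cos(3*w)/5 is an antiderivative of f.
Check: d/dw[-exp(w)*sin(3*w)/5 + 3*exp(w)*cos(3*w)/5] = -2*exp(w)*sin(3*w) = f(w).
F(5/2) = -exp(5/2)*sin(15/2)/5 + 3*exp(5/2)*cos(15/2)/5; F(2) = -exp(2)*sin(6)/5 + 3*exp(2)*cos(6)/5.
Integral = F(5/2) - F(2) = -3*exp(2)*cos(6)/5 - exp(5/2)*sin(15/2)/5 + exp(2)*sin(6)/5 + 3*exp(5/2)*cos(15/2)/5.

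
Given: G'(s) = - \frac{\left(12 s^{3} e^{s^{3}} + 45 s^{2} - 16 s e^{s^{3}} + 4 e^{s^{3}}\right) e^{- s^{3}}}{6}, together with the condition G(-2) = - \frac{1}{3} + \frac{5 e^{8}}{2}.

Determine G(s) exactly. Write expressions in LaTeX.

G(s) = - \frac{s^{4}}{2} + \frac{4 s^{2}}{3} - \frac{2 s}{3} + 1 + \frac{5 e^{- s^{3}}}{2}

The proposed G(s) is checked by its d/ds: the result must match the given G'(s).
A general antiderivative is - \frac{s^{4}}{2} + \frac{4 s^{2}}{3} - \frac{2 s}{3} + \frac{5 e^{- s^{3}}}{2} + C.
The condition gives C = - \frac{1}{3} + \frac{5 e^{8}}{2} - (- \frac{4}{3} + \frac{5 e^{8}}{2}) = 1.
So G(s) = - \frac{s^{4}}{2} + \frac{4 s^{2}}{3} - \frac{2 s}{3} + 1 + \frac{5 e^{- s^{3}}}{2}.
Check: d/ds[- \frac{s^{4}}{2} + \frac{4 s^{2}}{3} - \frac{2 s}{3} + 1 + \frac{5 e^{- s^{3}}}{2}] = \frac{\left(- 12 s^{3} e^{s^{3}} - 45 s^{2} + 16 s e^{s^{3}} - 4 e^{s^{3}}\right) e^{- s^{3}}}{6}, which equals G'(s).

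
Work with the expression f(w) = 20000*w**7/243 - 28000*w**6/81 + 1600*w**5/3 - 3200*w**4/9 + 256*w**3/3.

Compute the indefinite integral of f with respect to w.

The substitution u = 5*w**2/3 - 2*w works: f is exactly (dF/du)*(du/dw) for that inner function.
Check: d/dw[2500*w**8/243 - 4000*w**7/81 + 800*w**6/9 - 640*w**5/9 + 64*w**4/3] = 20000*w**7/243 - 28000*w**6/81 + 1600*w**5/3 - 3200*w**4/9 + 256*w**3/3 = f(w).

F(w) = 2500*w**8/243 - 4000*w**7/81 + 800*w**6/9 - 640*w**5/9 + 64*w**4/3 + C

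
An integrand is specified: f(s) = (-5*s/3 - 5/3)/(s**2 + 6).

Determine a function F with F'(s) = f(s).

Differentiate the proposed F(s) back; it has to land on f(s) exactly.
Check: d/ds[5*(-3*log(s**2 + 6) - sqrt(6)*atan(sqrt(6)*s/6))/18] = (-5*s - 5)/(3*s**2 + 18), which equals f(s).

An antiderivative is F(s) = 5*(-3*log(s**2 + 6) - sqrt(6)*atan(sqrt(6)*s/6))/18.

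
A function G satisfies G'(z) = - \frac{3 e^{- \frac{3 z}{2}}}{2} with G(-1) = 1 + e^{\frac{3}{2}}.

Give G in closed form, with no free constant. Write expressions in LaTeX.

Whatever form G(z) takes, its d/dz must return the stated G'(z).
A general antiderivative is e^{- \frac{3 z}{2}} + C.
The condition gives C = 1 + e^{\frac{3}{2}} - (e^{\frac{3}{2}}) = 1.
So G(z) = 1 + e^{- \frac{3 z}{2}}.
Check: d/dz[1 + e^{- \frac{3 z}{2}}] = - \frac{3 e^{- \frac{3 z}{2}}}{2} = G'(z).

G(z) = 1 + e^{- \frac{3 z}{2}}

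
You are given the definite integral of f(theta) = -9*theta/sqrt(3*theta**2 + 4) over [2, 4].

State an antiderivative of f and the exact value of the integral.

Antiderivative: F(theta) = -3*sqrt(3*theta**2 + 4); value = 12 - 6*sqrt(13)

f matches the chain-rule pattern g'(h)*h' with inner function h(theta) = 3*theta**2 + 4; substituting u = h(theta) collapses the integral.
F(theta) = -3*sqrt(3*theta**2 + 4) is an antiderivative of f.
Check: d/dtheta[-3*sqrt(3*theta**2 + 4)] = -9*theta/sqrt(3*theta**2 + 4) = f(theta).
F(4) = -6*sqrt(13); F(2) = -12.
Integral = F(4) - F(2) = 12 - 6*sqrt(13).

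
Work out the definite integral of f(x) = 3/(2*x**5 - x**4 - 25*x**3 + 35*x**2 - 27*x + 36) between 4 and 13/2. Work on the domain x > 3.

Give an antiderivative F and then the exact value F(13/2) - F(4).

The denominator factors as (x - 3)*(x + 4)*(2*x - 3)*(x**2 + 1); partial fractions split f into directly integrable pieces: 3*(29*x + 37)/(2210*(x**2 + 1)) - 16/(143*(2*x - 3)) + 3/(1309*(x + 4)) + 1/(70*(x - 3)).
F(x) = log(x - 3)/70 - 8*log(x - 3/2)/143 + 3*log(x + 4)/1309 + 87*log(x**2 + 1)/4420 + 111*atan(x)/2210 is an antiderivative of f.
Check: d/dx[log(x - 3)/70 - 8*log(x - 3/2)/143 + 3*log(x + 4)/1309 + 87*log(x**2 + 1)/4420 + 111*atan(x)/2210] = 3/(2*x**5 - x**4 - 25*x**3 + 35*x**2 - 27*x + 36) = f(x).
F(13/2) = -8*log(5)/143 + 3*log(21/2)/1309 + log(7/2)/70 + 111*atan(13/2)/2210 + 87*log(173/4)/4420; F(4) = -8*log(5/2)/143 + 3*log(8)/1309 + 87*log(17)/4420 + 111*atan(4)/2210.
Integral = F(13/2) - F(4) = -8*log(5)/143 - 111*atan(4)/2210 - 87*log(17)/4420 - 3*log(8)/1309 + 3*log(21/2)/1309 + log(7/2)/70 + 8*log(5/2)/143 + 111*atan(13/2)/2210 + 87*log(173/4)/4420.

Antiderivative: F(x) = log(x - 3)/70 - 8*log(x - 3/2)/143 + 3*log(x + 4)/1309 + 87*log(x**2 + 1)/4420 + 111*atan(x)/2210; value = -8*log(5)/143 - 111*atan(4)/2210 - 87*log(17)/4420 - 3*log(8)/1309 + 3*log(21/2)/1309 + log(7/2)/70 + 8*log(5/2)/143 + 111*atan(13/2)/2210 + 87*log(173/4)/4420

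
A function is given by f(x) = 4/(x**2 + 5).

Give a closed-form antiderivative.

Since d/dx undoes antidifferentiation here, F'(x) = f(x) is required of F(x).
Check: d/dx[4*sqrt(5)*atan(sqrt(5)*x/5)/5] = 4/(x**2 + 5) = f(x).

An antiderivative is F(x) = 4*sqrt(5)*atan(sqrt(5)*x/5)/5.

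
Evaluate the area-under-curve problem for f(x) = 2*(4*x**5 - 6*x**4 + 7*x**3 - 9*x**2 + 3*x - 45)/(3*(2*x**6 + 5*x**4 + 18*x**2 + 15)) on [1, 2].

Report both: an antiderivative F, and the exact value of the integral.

Antiderivative: F(x) = (log(2*x**4/3 + x**2 + 5) - 6*atan(x))/3; value = -2*atan(2) - log(20/3)/3 + log(59/3)/3 + pi/2

Any candidate F(x) must reproduce f(x) exactly when differentiated.
F(x) = (log(2*x**4/3 + x**2 + 5) - 6*atan(x))/3 is an antiderivative of f.
Check: d/dx[(log(2*x**4/3 + x**2 + 5) - 6*atan(x))/3] = (8*x**5 - 12*x**4 + 14*x**3 - 18*x**2 + 6*x - 90)/(6*x**6 + 15*x**4 + 54*x**2 + 45), which equals f(x).
F(2) = -2*atan(2) + log(59/3)/3; F(1) = -pi/2 + log(20/3)/3.
Integral = F(2) - F(1) = -2*atan(2) - log(20/3)/3 + log(59/3)/3 + pi/2.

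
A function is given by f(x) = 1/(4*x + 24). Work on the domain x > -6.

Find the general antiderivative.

Any candidate F(x) must reproduce f(x) exactly when differentiated.
Check: d/dx[log(x/2 + 3)/4] = 1/(4*x + 24) = f(x).

F(x) = log(x/2 + 3)/4 + C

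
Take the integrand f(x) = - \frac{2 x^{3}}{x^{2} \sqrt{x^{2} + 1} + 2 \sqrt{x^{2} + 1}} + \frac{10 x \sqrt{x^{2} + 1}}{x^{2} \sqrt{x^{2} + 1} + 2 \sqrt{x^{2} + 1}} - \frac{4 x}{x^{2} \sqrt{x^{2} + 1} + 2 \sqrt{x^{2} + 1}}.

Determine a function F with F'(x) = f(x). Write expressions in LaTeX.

An antiderivative is F(x) = - 2 \sqrt{x^{2} + 1} + 5 \log{\left(x^{2} + 2 \right)}.

The integrand splits into summands that can be handled one at a time.
Check: d/dx[- 2 \sqrt{x^{2} + 1} + 5 \log{\left(x^{2} + 2 \right)}] = \frac{- 2 x^{3} + 10 x \sqrt{x^{2} + 1} - 4 x}{x^{2} \sqrt{x^{2} + 1} + 2 \sqrt{x^{2} + 1}}, which equals f(x).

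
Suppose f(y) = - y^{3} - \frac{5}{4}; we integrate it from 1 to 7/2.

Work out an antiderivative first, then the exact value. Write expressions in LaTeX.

A candidate is checked by its d/dy: the result must match f(y).
F(y) = - \frac{y^{4}}{4} - \frac{5 y}{4} is an antiderivative of f.
Check: d/dy[- \frac{y^{4}}{4} - \frac{5 y}{4}] = - y^{3} - \frac{5}{4} = f(y).
F(7/2) = - \frac{2681}{64}; F(1) = - \frac{3}{2}.
Integral = F(7/2) - F(1) = - \frac{2585}{64}.

Antiderivative: F(y) = - \frac{y^{4}}{4} - \frac{5 y}{4}; value = - \frac{2585}{64}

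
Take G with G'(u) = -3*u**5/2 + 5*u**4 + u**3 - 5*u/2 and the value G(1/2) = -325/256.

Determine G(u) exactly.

The integrand splits into summands that can be handled one at a time.
A general antiderivative is -u**6/4 + u**5 + u**4/4 - 5*u**2/4 + C.
The condition gives C = -325/256 - (-69/256) = -1.
So G(u) = -u**6/4 + u**5 + u**4/4 - 5*u**2/4 - 1.
Check: d/du[-u**6/4 + u**5 + u**4/4 - 5*u**2/4 - 1] = -3*u**5/2 + 5*u**4 + u**3 - 5*u/2 = G'(u).

G(u) = -u**6/4 + u**5 + u**4/4 - 5*u**2/4 - 1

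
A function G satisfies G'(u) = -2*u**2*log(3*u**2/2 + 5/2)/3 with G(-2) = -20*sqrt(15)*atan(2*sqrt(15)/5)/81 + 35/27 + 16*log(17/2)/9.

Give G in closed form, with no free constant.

A first test for any G(u): its u-derivative must equal the given G'(u).
A general antiderivative is -2*u**3*log(3*u**2/2 + 5/2)/9 + 4*u**3/27 - 20*u/27 + 20*sqrt(15)*atan(sqrt(15)*u/5)/81 + C.
The condition gives C = -20*sqrt(15)*atan(2*sqrt(15)/5)/81 + 35/27 + 16*log(17/2)/9 - (-20*sqrt(15)*atan(2*sqrt(15)/5)/81 + 8/27 + 16*log(17/2)/9) = 1.
So G(u) = -2*u**3*log(3*u**2/2 + 5/2)/9 + 4*u**3/27 - 20*u/27 + 20*sqrt(15)*atan(sqrt(15)*u/5)/81 + 1.
Check: d/du[-2*u**3*log(3*u**2/2 + 5/2)/9 + 4*u**3/27 - 20*u/27 + 20*sqrt(15)*atan(sqrt(15)*u/5)/81 + 1] = -2*u**2*log(3*u**2 + 5)/3 + 2*u**2*log(2)/3, which equals G'(u).

G(u) = -2*u**3*log(3*u**2/2 + 5/2)/9 + 4*u**3/27 - 20*u/27 + 20*sqrt(15)*atan(sqrt(15)*u/5)/81 + 1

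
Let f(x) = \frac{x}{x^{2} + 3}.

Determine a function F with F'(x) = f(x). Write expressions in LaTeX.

An antiderivative is F(x) = \frac{\log{\left(x^{2} + 3 \right)}}{2}.

f matches the chain-rule pattern g'(h)*h' with inner function h(x) = x^{2} + 3; substituting u = h(x) collapses the integral.
Check: d/dx[\frac{\log{\left(x^{2} + 3 \right)}}{2}] = \frac{x}{x^{2} + 3} = f(x).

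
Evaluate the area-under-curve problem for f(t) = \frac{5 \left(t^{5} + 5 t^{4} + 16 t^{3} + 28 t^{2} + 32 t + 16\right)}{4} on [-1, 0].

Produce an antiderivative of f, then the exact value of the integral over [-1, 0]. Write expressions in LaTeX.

The substitution u = - \frac{t^{2}}{2} - t - 2 works: f is exactly (dF/du)*(du/dt) for that inner function.
F(t) = - \frac{5 \left(- \frac{t^{2}}{2} - t - 2\right)^{3}}{3} is an antiderivative of f.
Check: d/dt[- \frac{5 \left(- \frac{t^{2}}{2} - t - 2\right)^{3}}{3}] = \frac{5 t^{5}}{4} + \frac{25 t^{4}}{4} + 20 t^{3} + 35 t^{2} + 40 t + 20, which equals f(t).
F(0) = \frac{40}{3}; F(-1) = \frac{45}{8}.
Integral = F(0) - F(-1) = \frac{185}{24}.

Antiderivative: F(t) = - \frac{5 \left(- \frac{t^{2}}{2} - t - 2\right)^{3}}{3}; value = \frac{185}{24}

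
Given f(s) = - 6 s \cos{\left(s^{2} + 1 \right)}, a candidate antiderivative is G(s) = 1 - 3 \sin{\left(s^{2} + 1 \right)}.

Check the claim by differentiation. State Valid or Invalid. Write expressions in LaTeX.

d/ds[G] = - 6 s \cos{\left(s^{2} + 1 \right)}
This equals f(s) exactly, so the claim holds.

Valid - the claim checks out under differentiation.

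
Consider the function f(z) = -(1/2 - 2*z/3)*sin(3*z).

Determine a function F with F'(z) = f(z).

An antiderivative is F(z) = -(12*z*cos(3*z) - 4*sin(3*z) - 9*cos(3*z))/54.

Any candidate F(z) must reproduce f(z) exactly when differentiated.
Check: d/dz[-(12*z*cos(3*z) - 4*sin(3*z) - 9*cos(3*z))/54] = 2*z*sin(3*z)/3 - sin(3*z)/2, which equals f(z).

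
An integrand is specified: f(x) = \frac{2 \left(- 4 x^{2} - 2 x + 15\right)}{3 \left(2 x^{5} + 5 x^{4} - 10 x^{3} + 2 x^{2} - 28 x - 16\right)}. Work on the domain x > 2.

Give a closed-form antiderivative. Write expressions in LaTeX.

An antiderivative is F(x) = - \frac{\log{\left(x - 2 \right)}}{54} - \frac{16 \log{\left(x + \frac{1}{2} \right)}}{63} - \frac{41 \log{\left(x + 4 \right)}}{1134} + \frac{25 \log{\left(x^{2} + 2 \right)}}{162} - \frac{19 \sqrt{2} \operatorname{atan}{\left(\frac{\sqrt{2} x}{2} \right)}}{162}.

Factor the denominator (3 \left(x - 2\right) \left(x + 4\right) \left(2 x + 1\right) \left(x^{2} + 2\right)) and decompose: f = \frac{25 x - 19}{81 \left(x^{2} + 2\right)} - \frac{32}{63 \left(2 x + 1\right)} - \frac{41}{1134 \left(x + 4\right)} - \frac{1}{54 \left(x - 2\right)}; each piece integrates to a log, atan, or power term.
Check: d/dx[- \frac{\log{\left(x - 2 \right)}}{54} - \frac{16 \log{\left(x + \frac{1}{2} \right)}}{63} - \frac{41 \log{\left(x + 4 \right)}}{1134} + \frac{25 \log{\left(x^{2} + 2 \right)}}{162} - \frac{19 \sqrt{2} \operatorname{atan}{\left(\frac{\sqrt{2} x}{2} \right)}}{162}] = \frac{- 8 x^{2} - 4 x + 30}{6 x^{5} + 15 x^{4} - 30 x^{3} + 6 x^{2} - 84 x - 48}, which equals f(x).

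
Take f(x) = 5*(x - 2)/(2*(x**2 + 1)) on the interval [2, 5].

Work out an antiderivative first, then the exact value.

Whatever form F(x) takes, F'(x) = f(x) is non-negotiable.
F(x) = 5*(log(x**2 + 1) - 4*atan(x))/4 is an antiderivative of f.
Check: d/dx[5*(log(x**2 + 1) - 4*atan(x))/4] = (5*x - 10)/(2*x**2 + 2), which equals f(x).
F(5) = -5*atan(5) + 5*log(26)/4; F(2) = -5*atan(2) + 5*log(5)/4.
Integral = F(5) - F(2) = -5*atan(5) - 5*log(5)/4 + 5*log(26)/4 + 5*atan(2).

Antiderivative: F(x) = 5*(log(x**2 + 1) - 4*atan(x))/4; value = -5*atan(5) - 5*log(5)/4 + 5*log(26)/4 + 5*atan(2)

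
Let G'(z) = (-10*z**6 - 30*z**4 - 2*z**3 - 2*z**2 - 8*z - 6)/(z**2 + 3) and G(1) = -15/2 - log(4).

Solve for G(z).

G(z) = -(4*z**5 + 2*z**2 + 4*z + 2*log(z**2 + 3) + 5)/2

Since d/dz undoes antidifferentiation here, G(z) must give back the stated G'(z).
A general antiderivative is -2*z**5 - z**2 - 2*z - log(z**2 + 3) - 5/2 + C.
The condition gives C = -15/2 - log(4) - (-15/2 - log(4)) = 0.
So G(z) = -(4*z**5 + 2*z**2 + 4*z + 2*log(z**2 + 3) + 5)/2.
Check: d/dz[-(4*z**5 + 2*z**2 + 4*z + 2*log(z**2 + 3) + 5)/2] = (-10*z**6 - 30*z**4 - 2*z**3 - 2*z**2 - 8*z - 6)/(z**2 + 3) = G'(z).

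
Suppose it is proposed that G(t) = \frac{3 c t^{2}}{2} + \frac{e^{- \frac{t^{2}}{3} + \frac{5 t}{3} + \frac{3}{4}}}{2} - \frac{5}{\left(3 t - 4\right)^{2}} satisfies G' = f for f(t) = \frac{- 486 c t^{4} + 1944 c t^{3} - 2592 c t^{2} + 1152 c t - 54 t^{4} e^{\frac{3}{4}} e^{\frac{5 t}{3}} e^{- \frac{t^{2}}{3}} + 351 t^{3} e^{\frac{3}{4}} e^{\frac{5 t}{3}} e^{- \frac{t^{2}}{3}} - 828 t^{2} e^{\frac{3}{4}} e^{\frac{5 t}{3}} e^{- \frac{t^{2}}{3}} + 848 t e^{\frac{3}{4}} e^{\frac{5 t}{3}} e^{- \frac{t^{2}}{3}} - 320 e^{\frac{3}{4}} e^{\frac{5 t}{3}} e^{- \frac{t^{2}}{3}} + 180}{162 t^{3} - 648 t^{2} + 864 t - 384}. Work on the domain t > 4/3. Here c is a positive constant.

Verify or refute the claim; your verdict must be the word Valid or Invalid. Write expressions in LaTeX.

d/dt[G] = \frac{486 c t^{4} - 1944 c t^{3} + 2592 c t^{2} - 1152 c t - 54 t^{4} e^{\frac{3}{4}} e^{\frac{5 t}{3}} e^{- \frac{t^{2}}{3}} + 351 t^{3} e^{\frac{3}{4}} e^{\frac{5 t}{3}} e^{- \frac{t^{2}}{3}} - 828 t^{2} e^{\frac{3}{4}} e^{\frac{5 t}{3}} e^{- \frac{t^{2}}{3}} + 848 t e^{\frac{3}{4}} e^{\frac{5 t}{3}} e^{- \frac{t^{2}}{3}} - 320 e^{\frac{3}{4}} e^{\frac{5 t}{3}} e^{- \frac{t^{2}}{3}} + 180}{162 t^{3} - 648 t^{2} + 864 t - 384}
d/dt[G] - f(t) = 6 c t != 0.

Invalid: d/dt[G] - f = 6 c t, which is not 0.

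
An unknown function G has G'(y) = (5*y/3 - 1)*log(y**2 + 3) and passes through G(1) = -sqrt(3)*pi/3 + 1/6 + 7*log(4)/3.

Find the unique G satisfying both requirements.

Since d/dy undoes antidifferentiation here, G(y) must give back the stated G'(y).
A general antiderivative is -5*y**2/6 + 2*y + (5*y**2/6 - y)*log(y**2 + 3) + 5*log(y**2 + 3)/2 - 2*sqrt(3)*atan(sqrt(3)*y/3) + C.
The condition gives C = -sqrt(3)*pi/3 + 1/6 + 7*log(4)/3 - (-sqrt(3)*pi/3 + 7/6 + 7*log(4)/3) = -1.
So G(y) = 5*y**2*log(y**2 + 3)/6 - 5*y**2/6 - y*log(y**2 + 3) + 2*y + 5*log(y**2 + 3)/2 - 2*sqrt(3)*atan(sqrt(3)*y/3) - 1.
Check: d/dy[5*y**2*log(y**2 + 3)/6 - 5*y**2/6 - y*log(y**2 + 3) + 2*y + 5*log(y**2 + 3)/2 - 2*sqrt(3)*atan(sqrt(3)*y/3) - 1] = 5*y*log(y**2 + 3)/3 - log(y**2 + 3), which equals G'(y).

G(y) = 5*y**2*log(y**2 + 3)/6 - 5*y**2/6 - y*log(y**2 + 3) + 2*y + 5*log(y**2 + 3)/2 - 2*sqrt(3)*atan(sqrt(3)*y/3) - 1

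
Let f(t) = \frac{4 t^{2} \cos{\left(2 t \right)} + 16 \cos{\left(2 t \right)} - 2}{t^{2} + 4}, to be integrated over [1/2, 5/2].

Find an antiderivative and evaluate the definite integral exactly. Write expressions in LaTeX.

Since d/dt undoes antidifferentiation here, F'(t) = f(t) is required of F(t).
F(t) = 2 \sin{\left(2 t \right)} - \operatorname{atan}{\left(\frac{t}{2} \right)} is an antiderivative of f.
Check: d/dt[2 \sin{\left(2 t \right)} - \operatorname{atan}{\left(\frac{t}{2} \right)}] = \frac{4 t^{2} \cos{\left(2 t \right)} + 16 \cos{\left(2 t \right)} - 2}{t^{2} + 4} = f(t).
F(5/2) = 2 \sin{\left(5 \right)} - \operatorname{atan}{\left(\frac{5}{4} \right)}; F(1/2) = - \operatorname{atan}{\left(\frac{1}{4} \right)} + 2 \sin{\left(1 \right)}.
Integral = F(5/2) - F(1/2) = 2 \sin{\left(5 \right)} - 2 \sin{\left(1 \right)} - \operatorname{atan}{\left(\frac{5}{4} \right)} + \operatorname{atan}{\left(\frac{1}{4} \right)}.

Antiderivative: F(t) = 2 \sin{\left(2 t \right)} - \operatorname{atan}{\left(\frac{t}{2} \right)}; value = 2 \sin{\left(5 \right)} - 2 \sin{\left(1 \right)} - \operatorname{atan}{\left(\frac{5}{4} \right)} + \operatorname{atan}{\left(\frac{1}{4} \right)}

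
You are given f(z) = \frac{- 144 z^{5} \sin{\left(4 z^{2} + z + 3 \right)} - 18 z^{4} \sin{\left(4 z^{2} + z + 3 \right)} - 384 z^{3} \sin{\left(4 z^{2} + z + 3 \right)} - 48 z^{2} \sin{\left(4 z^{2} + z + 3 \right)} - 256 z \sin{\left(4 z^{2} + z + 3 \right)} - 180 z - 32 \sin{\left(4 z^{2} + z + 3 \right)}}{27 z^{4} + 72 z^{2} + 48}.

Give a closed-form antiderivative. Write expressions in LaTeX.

Recover f(z) by differentiating a candidate F(z); any mismatch rules it out.
Check: d/dz[\frac{2 \left(\left(3 z^{2} + 4\right) \cos{\left(4 z^{2} + z + 3 \right)} + 15\right)}{3 \left(3 z^{2} + 4\right)}] = \frac{- 144 z^{5} \sin{\left(4 z^{2} + z + 3 \right)} - 18 z^{4} \sin{\left(4 z^{2} + z + 3 \right)} - 384 z^{3} \sin{\left(4 z^{2} + z + 3 \right)} - 48 z^{2} \sin{\left(4 z^{2} + z + 3 \right)} - 256 z \sin{\left(4 z^{2} + z + 3 \right)} - 180 z - 32 \sin{\left(4 z^{2} + z + 3 \right)}}{27 z^{4} + 72 z^{2} + 48} = f(z).

An antiderivative is F(z) = \frac{2 \left(\left(3 z^{2} + 4\right) \cos{\left(4 z^{2} + z + 3 \right)} + 15\right)}{3 \left(3 z^{2} + 4\right)}.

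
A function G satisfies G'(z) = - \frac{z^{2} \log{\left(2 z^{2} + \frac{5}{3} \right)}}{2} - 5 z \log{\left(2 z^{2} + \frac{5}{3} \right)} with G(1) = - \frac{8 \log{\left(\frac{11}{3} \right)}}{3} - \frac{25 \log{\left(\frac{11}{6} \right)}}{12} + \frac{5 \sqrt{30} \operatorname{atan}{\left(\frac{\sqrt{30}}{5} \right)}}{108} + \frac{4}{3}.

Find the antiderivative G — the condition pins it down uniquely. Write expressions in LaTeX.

G(z) = \frac{12 z^{3} + 18 z^{2} \left(- z - 15\right) \log{\left(2 z^{2} + \frac{5}{3} \right)} + 270 z^{2} - 30 z - 225 \log{\left(z^{2} + \frac{5}{6} \right)} + 5 \sqrt{30} \operatorname{atan}{\left(\frac{\sqrt{30} z}{5} \right)} - 108}{108}

Integrate term by term and add the pieces.
A general antiderivative is \frac{z^{3}}{9} + \frac{5 z^{2}}{2} - \frac{5 z}{18} + \left(- \frac{z^{3}}{6} - \frac{5 z^{2}}{2}\right) \log{\left(2 z^{2} + \frac{5}{3} \right)} - \frac{25 \log{\left(z^{2} + \frac{5}{6} \right)}}{12} + \frac{5 \sqrt{30} \operatorname{atan}{\left(\frac{\sqrt{30} z}{5} \right)}}{108} + C.
The condition gives C = - \frac{8 \log{\left(\frac{11}{3} \right)}}{3} - \frac{25 \log{\left(\frac{11}{6} \right)}}{12} + \frac{5 \sqrt{30} \operatorname{atan}{\left(\frac{\sqrt{30}}{5} \right)}}{108} + \frac{4}{3} - (- \frac{8 \log{\left(\frac{11}{3} \right)}}{3} - \frac{25 \log{\left(\frac{11}{6} \right)}}{12} + \frac{5 \sqrt{30} \operatorname{atan}{\left(\frac{\sqrt{30}}{5} \right)}}{108} + \frac{7}{3}) = -1.
So G(z) = \frac{12 z^{3} + 18 z^{2} \left(- z - 15\right) \log{\left(2 z^{2} + \frac{5}{3} \right)} + 270 z^{2} - 30 z - 225 \log{\left(z^{2} + \frac{5}{6} \right)} + 5 \sqrt{30} \operatorname{atan}{\left(\frac{\sqrt{30} z}{5} \right)} - 108}{108}.
Check: d/dz[\frac{12 z^{3} + 18 z^{2} \left(- z - 15\right) \log{\left(2 z^{2} + \frac{5}{3} \right)} + 270 z^{2} - 30 z - 225 \log{\left(z^{2} + \frac{5}{6} \right)} + 5 \sqrt{30} \operatorname{atan}{\left(\frac{\sqrt{30} z}{5} \right)} - 108}{108}] = - \frac{z^{2} \log{\left(2 z^{2} + \frac{5}{3} \right)}}{2} - 5 z \log{\left(2 z^{2} + \frac{5}{3} \right)} = G'(z).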